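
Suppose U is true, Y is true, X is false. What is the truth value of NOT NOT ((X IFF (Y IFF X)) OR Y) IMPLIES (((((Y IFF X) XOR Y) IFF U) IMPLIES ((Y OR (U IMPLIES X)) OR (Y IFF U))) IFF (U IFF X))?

Y IFF X = True IFF False = False
X IFF (Y IFF X) = False IFF False = True
(X IFF (Y IFF X)) OR Y = True OR True = True
NOT ((X IFF (Y IFF X)) OR Y) = NOT True = False
NOT NOT ((X IFF (Y IFF X)) OR Y) = NOT False = True
Y IFF X = True IFF False = False
(Y IFF X) XOR Y = False XOR True = True
((Y IFF X) XOR Y) IFF U = True IFF True = True
U IMPLIES X = True IMPLIES False = False
Y OR (U IMPLIES X) = True OR False = True
Y IFF U = True IFF True = True
(Y OR (U IMPLIES X)) OR (Y IFF U) = True OR True = True
(((Y IFF X) XOR Y) IFF U) IMPLIES ((Y OR (U IMPLIES X)) OR (Y IFF U)) = True IMPLIES True = True
U IFF X = True IFF False = False
((((Y IFF X) XOR Y) IFF U) IMPLIES ((Y OR (U IMPLIES X)) OR (Y IFF U))) IFF (U IFF X) = True IFF False = False
NOT NOT ((X IFF (Y IFF X)) OR Y) IMPLIES (((((Y IFF X) XOR Y) IFF U) IMPLIES ((Y OR (U IMPLIES X)) OR (Y IFF U))) IFF (U IFF X)) = True IMPLIES False = False

False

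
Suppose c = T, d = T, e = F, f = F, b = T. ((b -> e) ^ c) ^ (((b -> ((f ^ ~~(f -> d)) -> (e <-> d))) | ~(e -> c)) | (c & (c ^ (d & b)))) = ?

T

b -> e = T -> F = F
(b -> e) ^ c = F ^ T = T
f -> d = F -> T = T
~(f -> d) = ~T = F
~~(f -> d) = ~F = T
f ^ ~~(f -> d) = F ^ T = T
e <-> d = F <-> T = F
(f ^ ~~(f -> d)) -> (e <-> d) = T -> F = F
b -> ((f ^ ~~(f -> d)) -> (e <-> d)) = T -> F = F
e -> c = F -> T = T
~(e -> c) = ~T = F
(b -> ((f ^ ~~(f -> d)) -> (e <-> d))) | ~(e -> c) = F | F = F
d & b = T & T = T
c ^ (d & b) = T ^ T = F
c & (c ^ (d & b)) = T & F = F
((b -> ((f ^ ~~(f -> d)) -> (e <-> d))) | ~(e -> c)) | (c & (c ^ (d & b))) = F | F = F
((b -> e) ^ c) ^ (((b -> ((f ^ ~~(f -> d)) -> (e <-> d))) | ~(e -> c)) | (c & (c ^ (d & b)))) = T ^ F = T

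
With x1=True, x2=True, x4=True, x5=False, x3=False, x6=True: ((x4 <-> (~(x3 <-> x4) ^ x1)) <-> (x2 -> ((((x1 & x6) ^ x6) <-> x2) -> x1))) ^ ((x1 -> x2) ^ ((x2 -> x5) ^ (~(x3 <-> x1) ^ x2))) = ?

x3 <-> x4 = False <-> True = False
~(x3 <-> x4) = ~False = True
~(x3 <-> x4) ^ x1 = True ^ True = False
x4 <-> (~(x3 <-> x4) ^ x1) = True <-> False = False
x1 & x6 = True & True = True
(x1 & x6) ^ x6 = True ^ True = False
((x1 & x6) ^ x6) <-> x2 = False <-> True = False
(((x1 & x6) ^ x6) <-> x2) -> x1 = False -> True = True
x2 -> ((((x1 & x6) ^ x6) <-> x2) -> x1) = True -> True = True
(x4 <-> (~(x3 <-> x4) ^ x1)) <-> (x2 -> ((((x1 & x6) ^ x6) <-> x2) -> x1)) = False <-> True = False
x1 -> x2 = True -> True = True
x2 -> x5 = True -> False = False
x3 <-> x1 = False <-> True = False
~(x3 <-> x1) = ~False = True
~(x3 <-> x1) ^ x2 = True ^ True = False
(x2 -> x5) ^ (~(x3 <-> x1) ^ x2) = False ^ False = False
(x1 -> x2) ^ ((x2 -> x5) ^ (~(x3 <-> x1) ^ x2)) = True ^ False = True
((x4 <-> (~(x3 <-> x4) ^ x1)) <-> (x2 -> ((((x1 & x6) ^ x6) <-> x2) -> x1))) ^ ((x1 -> x2) ^ ((x2 -> x5) ^ (~(x3 <-> x1) ^ x2))) = False ^ True = True

True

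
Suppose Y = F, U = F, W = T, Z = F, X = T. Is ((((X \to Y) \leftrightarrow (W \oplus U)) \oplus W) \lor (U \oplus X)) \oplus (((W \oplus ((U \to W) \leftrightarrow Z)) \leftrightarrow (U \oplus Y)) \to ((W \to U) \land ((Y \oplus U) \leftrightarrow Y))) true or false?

F

Substituting Y=F, U=F, W=T, Z=F, X=T:
X \to Y = T \to F = F
W \oplus U = T \oplus F = T
(X \to Y) \leftrightarrow (W \oplus U) = F \leftrightarrow T = F
((X \to Y) \leftrightarrow (W \oplus U)) \oplus W = F \oplus T = T
U \oplus X = F \oplus T = T
(((X \to Y) \leftrightarrow (W \oplus U)) \oplus W) \lor (U \oplus X) = T \lor T = T
U \to W = F \to T = T
(U \to W) \leftrightarrow Z = T \leftrightarrow F = F
W \oplus ((U \to W) \leftrightarrow Z) = T \oplus F = T
U \oplus Y = F \oplus F = F
(W \oplus ((U \to W) \leftrightarrow Z)) \leftrightarrow (U \oplus Y) = T \leftrightarrow F = F
W \to U = T \to F = F
Y \oplus U = F \oplus F = F
(Y \oplus U) \leftrightarrow Y = F \leftrightarrow F = T
(W \to U) \land ((Y \oplus U) \leftrightarrow Y) = F \land T = F
((W \oplus ((U \to W) \leftrightarrow Z)) \leftrightarrow (U \oplus Y)) \to ((W \to U) \land ((Y \oplus U) \leftrightarrow Y)) = F \to F = T
((((X \to Y) \leftrightarrow (W \oplus U)) \oplus W) \lor (U \oplus X)) \oplus (((W \oplus ((U \to W) \leftrightarrow Z)) \leftrightarrow (U \oplus Y)) \to ((W \to U) \land ((Y \oplus U) \leftrightarrow Y))) = T \oplus T = F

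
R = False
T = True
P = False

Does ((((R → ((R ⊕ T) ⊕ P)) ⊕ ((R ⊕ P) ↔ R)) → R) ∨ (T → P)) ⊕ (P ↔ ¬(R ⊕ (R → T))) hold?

R ⊕ T = False ⊕ True = True
(R ⊕ T) ⊕ P = True ⊕ False = True
R → ((R ⊕ T) ⊕ P) = False → True = True
R ⊕ P = False ⊕ False = False
(R ⊕ P) ↔ R = False ↔ False = True
(R → ((R ⊕ T) ⊕ P)) ⊕ ((R ⊕ P) ↔ R) = True ⊕ True = False
((R → ((R ⊕ T) ⊕ P)) ⊕ ((R ⊕ P) ↔ R)) → R = False → False = True
T → P = True → False = False
(((R → ((R ⊕ T) ⊕ P)) ⊕ ((R ⊕ P) ↔ R)) → R) ∨ (T → P) = True ∨ False = True
R → T = False → True = True
R ⊕ (R → T) = False ⊕ True = True
¬(R ⊕ (R → T)) = ¬True = False
P ↔ ¬(R ⊕ (R → T)) = False ↔ False = True
((((R → ((R ⊕ T) ⊕ P)) ⊕ ((R ⊕ P) ↔ R)) → R) ∨ (T → P)) ⊕ (P ↔ ¬(R ⊕ (R → T))) = True ⊕ True = False

False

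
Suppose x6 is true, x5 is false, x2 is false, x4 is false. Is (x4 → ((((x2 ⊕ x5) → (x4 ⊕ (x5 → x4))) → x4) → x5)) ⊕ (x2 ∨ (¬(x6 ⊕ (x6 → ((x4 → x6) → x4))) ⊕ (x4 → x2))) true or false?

F

x2 ⊕ x5 = F ⊕ F = F
x5 → x4 = F → F = T
x4 ⊕ (x5 → x4) = F ⊕ T = T
(x2 ⊕ x5) → (x4 ⊕ (x5 → x4)) = F → T = T
((x2 ⊕ x5) → (x4 ⊕ (x5 → x4))) → x4 = T → F = F
(((x2 ⊕ x5) → (x4 ⊕ (x5 → x4))) → x4) → x5 = F → F = T
x4 → ((((x2 ⊕ x5) → (x4 ⊕ (x5 → x4))) → x4) → x5) = F → T = T
x4 → x6 = F → T = T
(x4 → x6) → x4 = T → F = F
x6 → ((x4 → x6) → x4) = T → F = F
x6 ⊕ (x6 → ((x4 → x6) → x4)) = T ⊕ F = T
¬(x6 ⊕ (x6 → ((x4 → x6) → x4))) = ¬T = F
x4 → x2 = F → F = T
¬(x6 ⊕ (x6 → ((x4 → x6) → x4))) ⊕ (x4 → x2) = F ⊕ T = T
x2 ∨ (¬(x6 ⊕ (x6 → ((x4 → x6) → x4))) ⊕ (x4 → x2)) = F ∨ T = T
(x4 → ((((x2 ⊕ x5) → (x4 ⊕ (x5 → x4))) → x4) → x5)) ⊕ (x2 ∨ (¬(x6 ⊕ (x6 → ((x4 → x6) → x4))) ⊕ (x4 → x2))) = T ⊕ T = F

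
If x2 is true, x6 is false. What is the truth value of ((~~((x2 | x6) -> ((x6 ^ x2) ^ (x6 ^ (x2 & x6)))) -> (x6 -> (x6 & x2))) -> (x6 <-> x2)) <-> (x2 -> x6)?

x2 | x6 = T | F = T
x6 ^ x2 = F ^ T = T
x2 & x6 = T & F = F
x6 ^ (x2 & x6) = F ^ F = F
(x6 ^ x2) ^ (x6 ^ (x2 & x6)) = T ^ F = T
(x2 | x6) -> ((x6 ^ x2) ^ (x6 ^ (x2 & x6))) = T -> T = T
~((x2 | x6) -> ((x6 ^ x2) ^ (x6 ^ (x2 & x6)))) = ~T = F
~~((x2 | x6) -> ((x6 ^ x2) ^ (x6 ^ (x2 & x6)))) = ~F = T
x6 & x2 = F & T = F
x6 -> (x6 & x2) = F -> F = T
~~((x2 | x6) -> ((x6 ^ x2) ^ (x6 ^ (x2 & x6)))) -> (x6 -> (x6 & x2)) = T -> T = T
x6 <-> x2 = F <-> T = F
(~~((x2 | x6) -> ((x6 ^ x2) ^ (x6 ^ (x2 & x6)))) -> (x6 -> (x6 & x2))) -> (x6 <-> x2) = T -> F = F
x2 -> x6 = T -> F = F
((~~((x2 | x6) -> ((x6 ^ x2) ^ (x6 ^ (x2 & x6)))) -> (x6 -> (x6 & x2))) -> (x6 <-> x2)) <-> (x2 -> x6) = F <-> F = T

T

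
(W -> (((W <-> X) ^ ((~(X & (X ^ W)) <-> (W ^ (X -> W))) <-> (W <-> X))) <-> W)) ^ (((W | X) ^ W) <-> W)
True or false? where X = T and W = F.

T

W <-> X = F <-> T = F
X ^ W = T ^ F = T
X & (X ^ W) = T & T = T
~(X & (X ^ W)) = ~T = F
X -> W = T -> F = F
W ^ (X -> W) = F ^ F = F
~(X & (X ^ W)) <-> (W ^ (X -> W)) = F <-> F = T
W <-> X = F <-> T = F
(~(X & (X ^ W)) <-> (W ^ (X -> W))) <-> (W <-> X) = T <-> F = F
(W <-> X) ^ ((~(X & (X ^ W)) <-> (W ^ (X -> W))) <-> (W <-> X)) = F ^ F = F
((W <-> X) ^ ((~(X & (X ^ W)) <-> (W ^ (X -> W))) <-> (W <-> X))) <-> W = F <-> F = T
W -> (((W <-> X) ^ ((~(X & (X ^ W)) <-> (W ^ (X -> W))) <-> (W <-> X))) <-> W) = F -> T = T
W | X = F | T = T
(W | X) ^ W = T ^ F = T
((W | X) ^ W) <-> W = T <-> F = F
(W -> (((W <-> X) ^ ((~(X & (X ^ W)) <-> (W ^ (X -> W))) <-> (W <-> X))) <-> W)) ^ (((W | X) ^ W) <-> W) = T ^ F = T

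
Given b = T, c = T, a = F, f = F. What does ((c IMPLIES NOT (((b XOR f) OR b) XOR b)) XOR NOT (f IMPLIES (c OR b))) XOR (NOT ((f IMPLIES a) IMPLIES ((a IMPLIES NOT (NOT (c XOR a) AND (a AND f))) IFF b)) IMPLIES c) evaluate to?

F

Substituting b=T, c=T, a=F, f=F:
b XOR f = T XOR F = T
(b XOR f) OR b = T OR T = T
((b XOR f) OR b) XOR b = T XOR T = F
NOT (((b XOR f) OR b) XOR b) = NOT F = T
c IMPLIES NOT (((b XOR f) OR b) XOR b) = T IMPLIES T = T
c OR b = T OR T = T
f IMPLIES (c OR b) = F IMPLIES T = T
NOT (f IMPLIES (c OR b)) = NOT T = F
(c IMPLIES NOT (((b XOR f) OR b) XOR b)) XOR NOT (f IMPLIES (c OR b)) = T XOR F = T
f IMPLIES a = F IMPLIES F = T
c XOR a = T XOR F = T
NOT (c XOR a) = NOT T = F
a AND f = F AND F = F
NOT (c XOR a) AND (a AND f) = F AND F = F
NOT (NOT (c XOR a) AND (a AND f)) = NOT F = T
a IMPLIES NOT (NOT (c XOR a) AND (a AND f)) = F IMPLIES T = T
(a IMPLIES NOT (NOT (c XOR a) AND (a AND f))) IFF b = T IFF T = T
(f IMPLIES a) IMPLIES ((a IMPLIES NOT (NOT (c XOR a) AND (a AND f))) IFF b) = T IMPLIES T = T
NOT ((f IMPLIES a) IMPLIES ((a IMPLIES NOT (NOT (c XOR a) AND (a AND f))) IFF b)) = NOT T = F
NOT ((f IMPLIES a) IMPLIES ((a IMPLIES NOT (NOT (c XOR a) AND (a AND f))) IFF b)) IMPLIES c = F IMPLIES T = T
((c IMPLIES NOT (((b XOR f) OR b) XOR b)) XOR NOT (f IMPLIES (c OR b))) XOR (NOT ((f IMPLIES a) IMPLIES ((a IMPLIES NOT (NOT (c XOR a) AND (a AND f))) IFF b)) IMPLIES c) = T XOR T = F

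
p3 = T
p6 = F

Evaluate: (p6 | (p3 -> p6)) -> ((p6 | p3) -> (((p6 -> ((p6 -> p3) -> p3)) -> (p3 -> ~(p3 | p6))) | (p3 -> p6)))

T

Substituting p3=T, p6=F:
p3 -> p6 = T -> F = F
p6 | (p3 -> p6) = F | F = F
p6 | p3 = F | T = T
p6 -> p3 = F -> T = T
(p6 -> p3) -> p3 = T -> T = T
p6 -> ((p6 -> p3) -> p3) = F -> T = T
p3 | p6 = T | F = T
~(p3 | p6) = ~T = F
p3 -> ~(p3 | p6) = T -> F = F
(p6 -> ((p6 -> p3) -> p3)) -> (p3 -> ~(p3 | p6)) = T -> F = F
p3 -> p6 = T -> F = F
((p6 -> ((p6 -> p3) -> p3)) -> (p3 -> ~(p3 | p6))) | (p3 -> p6) = F | F = F
(p6 | p3) -> (((p6 -> ((p6 -> p3) -> p3)) -> (p3 -> ~(p3 | p6))) | (p3 -> p6)) = T -> F = F
(p6 | (p3 -> p6)) -> ((p6 | p3) -> (((p6 -> ((p6 -> p3) -> p3)) -> (p3 -> ~(p3 | p6))) | (p3 -> p6))) = F -> F = T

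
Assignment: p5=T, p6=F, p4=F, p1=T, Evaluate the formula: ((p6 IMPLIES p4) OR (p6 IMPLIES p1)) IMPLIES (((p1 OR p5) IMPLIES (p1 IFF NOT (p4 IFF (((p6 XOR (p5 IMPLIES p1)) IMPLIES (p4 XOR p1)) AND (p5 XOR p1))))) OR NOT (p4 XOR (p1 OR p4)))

F

p6 IMPLIES p4 = F IMPLIES F = T
p6 IMPLIES p1 = F IMPLIES T = T
(p6 IMPLIES p4) OR (p6 IMPLIES p1) = T OR T = T
p1 OR p5 = T OR T = T
p5 IMPLIES p1 = T IMPLIES T = T
p6 XOR (p5 IMPLIES p1) = F XOR T = T
p4 XOR p1 = F XOR T = T
(p6 XOR (p5 IMPLIES p1)) IMPLIES (p4 XOR p1) = T IMPLIES T = T
p5 XOR p1 = T XOR T = F
((p6 XOR (p5 IMPLIES p1)) IMPLIES (p4 XOR p1)) AND (p5 XOR p1) = T AND F = F
p4 IFF (((p6 XOR (p5 IMPLIES p1)) IMPLIES (p4 XOR p1)) AND (p5 XOR p1)) = F IFF F = T
NOT (p4 IFF (((p6 XOR (p5 IMPLIES p1)) IMPLIES (p4 XOR p1)) AND (p5 XOR p1))) = NOT T = F
p1 IFF NOT (p4 IFF (((p6 XOR (p5 IMPLIES p1)) IMPLIES (p4 XOR p1)) AND (p5 XOR p1))) = T IFF F = F
(p1 OR p5) IMPLIES (p1 IFF NOT (p4 IFF (((p6 XOR (p5 IMPLIES p1)) IMPLIES (p4 XOR p1)) AND (p5 XOR p1)))) = T IMPLIES F = F
p1 OR p4 = T OR F = T
p4 XOR (p1 OR p4) = F XOR T = T
NOT (p4 XOR (p1 OR p4)) = NOT T = F
((p1 OR p5) IMPLIES (p1 IFF NOT (p4 IFF (((p6 XOR (p5 IMPLIES p1)) IMPLIES (p4 XOR p1)) AND (p5 XOR p1))))) OR NOT (p4 XOR (p1 OR p4)) = F OR F = F
((p6 IMPLIES p4) OR (p6 IMPLIES p1)) IMPLIES (((p1 OR p5) IMPLIES (p1 IFF NOT (p4 IFF (((p6 XOR (p5 IMPLIES p1)) IMPLIES (p4 XOR p1)) AND (p5 XOR p1))))) OR NOT (p4 XOR (p1 OR p4))) = T IMPLIES F = F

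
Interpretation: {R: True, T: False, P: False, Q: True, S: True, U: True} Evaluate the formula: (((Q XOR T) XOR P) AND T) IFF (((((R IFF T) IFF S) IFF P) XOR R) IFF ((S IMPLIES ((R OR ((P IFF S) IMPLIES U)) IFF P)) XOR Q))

Q XOR T = True XOR False = True
(Q XOR T) XOR P = True XOR False = True
((Q XOR T) XOR P) AND T = True AND False = False
R IFF T = True IFF False = False
(R IFF T) IFF S = False IFF True = False
((R IFF T) IFF S) IFF P = False IFF False = True
(((R IFF T) IFF S) IFF P) XOR R = True XOR True = False
P IFF S = False IFF True = False
(P IFF S) IMPLIES U = False IMPLIES True = True
R OR ((P IFF S) IMPLIES U) = True OR True = True
(R OR ((P IFF S) IMPLIES U)) IFF P = True IFF False = False
S IMPLIES ((R OR ((P IFF S) IMPLIES U)) IFF P) = True IMPLIES False = False
(S IMPLIES ((R OR ((P IFF S) IMPLIES U)) IFF P)) XOR Q = False XOR True = True
((((R IFF T) IFF S) IFF P) XOR R) IFF ((S IMPLIES ((R OR ((P IFF S) IMPLIES U)) IFF P)) XOR Q) = False IFF True = False
(((Q XOR T) XOR P) AND T) IFF (((((R IFF T) IFF S) IFF P) XOR R) IFF ((S IMPLIES ((R OR ((P IFF S) IMPLIES U)) IFF P)) XOR Q)) = False IFF False = True

True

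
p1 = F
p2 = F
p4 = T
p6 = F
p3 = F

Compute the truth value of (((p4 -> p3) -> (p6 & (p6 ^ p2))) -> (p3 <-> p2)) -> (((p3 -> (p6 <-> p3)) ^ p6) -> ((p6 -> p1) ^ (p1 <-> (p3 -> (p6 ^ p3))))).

T

p4 -> p3 = T -> F = F
p6 ^ p2 = F ^ F = F
p6 & (p6 ^ p2) = F & F = F
(p4 -> p3) -> (p6 & (p6 ^ p2)) = F -> F = T
p3 <-> p2 = F <-> F = T
((p4 -> p3) -> (p6 & (p6 ^ p2))) -> (p3 <-> p2) = T -> T = T
p6 <-> p3 = F <-> F = T
p3 -> (p6 <-> p3) = F -> T = T
(p3 -> (p6 <-> p3)) ^ p6 = T ^ F = T
p6 -> p1 = F -> F = T
p6 ^ p3 = F ^ F = F
p3 -> (p6 ^ p3) = F -> F = T
p1 <-> (p3 -> (p6 ^ p3)) = F <-> T = F
(p6 -> p1) ^ (p1 <-> (p3 -> (p6 ^ p3))) = T ^ F = T
((p3 -> (p6 <-> p3)) ^ p6) -> ((p6 -> p1) ^ (p1 <-> (p3 -> (p6 ^ p3)))) = T -> T = T
(((p4 -> p3) -> (p6 & (p6 ^ p2))) -> (p3 <-> p2)) -> (((p3 -> (p6 <-> p3)) ^ p6) -> ((p6 -> p1) ^ (p1 <-> (p3 -> (p6 ^ p3))))) = T -> T = T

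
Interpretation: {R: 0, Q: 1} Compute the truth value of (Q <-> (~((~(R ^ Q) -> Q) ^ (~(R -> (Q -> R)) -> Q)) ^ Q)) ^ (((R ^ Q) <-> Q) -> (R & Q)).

R ^ Q = 0 ^ 1 = 1
~(R ^ Q) = ~1 = 0
~(R ^ Q) -> Q = 0 -> 1 = 1
Q -> R = 1 -> 0 = 0
R -> (Q -> R) = 0 -> 0 = 1
~(R -> (Q -> R)) = ~1 = 0
~(R -> (Q -> R)) -> Q = 0 -> 1 = 1
(~(R ^ Q) -> Q) ^ (~(R -> (Q -> R)) -> Q) = 1 ^ 1 = 0
~((~(R ^ Q) -> Q) ^ (~(R -> (Q -> R)) -> Q)) = ~0 = 1
~((~(R ^ Q) -> Q) ^ (~(R -> (Q -> R)) -> Q)) ^ Q = 1 ^ 1 = 0
Q <-> (~((~(R ^ Q) -> Q) ^ (~(R -> (Q -> R)) -> Q)) ^ Q) = 1 <-> 0 = 0
R ^ Q = 0 ^ 1 = 1
(R ^ Q) <-> Q = 1 <-> 1 = 1
R & Q = 0 & 1 = 0
((R ^ Q) <-> Q) -> (R & Q) = 1 -> 0 = 0
(Q <-> (~((~(R ^ Q) -> Q) ^ (~(R -> (Q -> R)) -> Q)) ^ Q)) ^ (((R ^ Q) <-> Q) -> (R & Q)) = 0 ^ 0 = 0

0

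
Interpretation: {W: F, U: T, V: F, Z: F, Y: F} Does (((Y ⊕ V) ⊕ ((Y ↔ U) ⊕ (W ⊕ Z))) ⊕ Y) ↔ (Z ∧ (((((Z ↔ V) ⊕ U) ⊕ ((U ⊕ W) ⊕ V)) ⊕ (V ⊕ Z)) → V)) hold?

Y ⊕ V = F ⊕ F = F
Y ↔ U = F ↔ T = F
W ⊕ Z = F ⊕ F = F
(Y ↔ U) ⊕ (W ⊕ Z) = F ⊕ F = F
(Y ⊕ V) ⊕ ((Y ↔ U) ⊕ (W ⊕ Z)) = F ⊕ F = F
((Y ⊕ V) ⊕ ((Y ↔ U) ⊕ (W ⊕ Z))) ⊕ Y = F ⊕ F = F
Z ↔ V = F ↔ F = T
(Z ↔ V) ⊕ U = T ⊕ T = F
U ⊕ W = T ⊕ F = T
(U ⊕ W) ⊕ V = T ⊕ F = T
((Z ↔ V) ⊕ U) ⊕ ((U ⊕ W) ⊕ V) = F ⊕ T = T
V ⊕ Z = F ⊕ F = F
(((Z ↔ V) ⊕ U) ⊕ ((U ⊕ W) ⊕ V)) ⊕ (V ⊕ Z) = T ⊕ F = T
((((Z ↔ V) ⊕ U) ⊕ ((U ⊕ W) ⊕ V)) ⊕ (V ⊕ Z)) → V = T → F = F
Z ∧ (((((Z ↔ V) ⊕ U) ⊕ ((U ⊕ W) ⊕ V)) ⊕ (V ⊕ Z)) → V) = F ∧ F = F
(((Y ⊕ V) ⊕ ((Y ↔ U) ⊕ (W ⊕ Z))) ⊕ Y) ↔ (Z ∧ (((((Z ↔ V) ⊕ U) ⊕ ((U ⊕ W) ⊕ V)) ⊕ (V ⊕ Z)) → V)) = F ↔ F = T

T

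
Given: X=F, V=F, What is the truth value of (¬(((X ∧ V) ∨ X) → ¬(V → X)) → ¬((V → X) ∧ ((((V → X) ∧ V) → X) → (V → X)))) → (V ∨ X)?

Substituting X=F, V=F:
X ∧ V = F ∧ F = F
(X ∧ V) ∨ X = F ∨ F = F
V → X = F → F = T
¬(V → X) = ¬T = F
((X ∧ V) ∨ X) → ¬(V → X) = F → F = T
¬(((X ∧ V) ∨ X) → ¬(V → X)) = ¬T = F
V → X = F → F = T
V → X = F → F = T
(V → X) ∧ V = T ∧ F = F
((V → X) ∧ V) → X = F → F = T
V → X = F → F = T
(((V → X) ∧ V) → X) → (V → X) = T → T = T
(V → X) ∧ ((((V → X) ∧ V) → X) → (V → X)) = T ∧ T = T
¬((V → X) ∧ ((((V → X) ∧ V) → X) → (V → X))) = ¬T = F
¬(((X ∧ V) ∨ X) → ¬(V → X)) → ¬((V → X) ∧ ((((V → X) ∧ V) → X) → (V → X))) = F → F = T
V ∨ X = F ∨ F = F
(¬(((X ∧ V) ∨ X) → ¬(V → X)) → ¬((V → X) ∧ ((((V → X) ∧ V) → X) → (V → X)))) → (V ∨ X) = T → F = F

F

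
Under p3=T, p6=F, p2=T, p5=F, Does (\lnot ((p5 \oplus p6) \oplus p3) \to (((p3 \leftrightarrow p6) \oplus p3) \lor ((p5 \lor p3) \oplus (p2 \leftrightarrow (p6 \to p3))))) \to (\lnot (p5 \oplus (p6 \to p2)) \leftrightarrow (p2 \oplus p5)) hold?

Substituting p3=T, p6=F, p2=T, p5=F:
p5 \oplus p6 = F \oplus F = F
(p5 \oplus p6) \oplus p3 = F \oplus T = T
\lnot ((p5 \oplus p6) \oplus p3) = \lnot T = F
p3 \leftrightarrow p6 = T \leftrightarrow F = F
(p3 \leftrightarrow p6) \oplus p3 = F \oplus T = T
p5 \lor p3 = F \lor T = T
p6 \to p3 = F \to T = T
p2 \leftrightarrow (p6 \to p3) = T \leftrightarrow T = T
(p5 \lor p3) \oplus (p2 \leftrightarrow (p6 \to p3)) = T \oplus T = F
((p3 \leftrightarrow p6) \oplus p3) \lor ((p5 \lor p3) \oplus (p2 \leftrightarrow (p6 \to p3))) = T \lor F = T
\lnot ((p5 \oplus p6) \oplus p3) \to (((p3 \leftrightarrow p6) \oplus p3) \lor ((p5 \lor p3) \oplus (p2 \leftrightarrow (p6 \to p3)))) = F \to T = T
p6 \to p2 = F \to T = T
p5 \oplus (p6 \to p2) = F \oplus T = T
\lnot (p5 \oplus (p6 \to p2)) = \lnot T = F
p2 \oplus p5 = T \oplus F = T
\lnot (p5 \oplus (p6 \to p2)) \leftrightarrow (p2 \oplus p5) = F \leftrightarrow T = F
(\lnot ((p5 \oplus p6) \oplus p3) \to (((p3 \leftrightarrow p6) \oplus p3) \lor ((p5 \lor p3) \oplus (p2 \leftrightarrow (p6 \to p3))))) \to (\lnot (p5 \oplus (p6 \to p2)) \leftrightarrow (p2 \oplus p5)) = T \to F = F

F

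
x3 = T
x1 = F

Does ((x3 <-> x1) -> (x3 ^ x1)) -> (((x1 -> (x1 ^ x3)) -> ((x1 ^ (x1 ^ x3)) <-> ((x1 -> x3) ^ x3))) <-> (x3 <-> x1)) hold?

T

x3 <-> x1 = T <-> F = F
x3 ^ x1 = T ^ F = T
(x3 <-> x1) -> (x3 ^ x1) = F -> T = T
x1 ^ x3 = F ^ T = T
x1 -> (x1 ^ x3) = F -> T = T
x1 ^ x3 = F ^ T = T
x1 ^ (x1 ^ x3) = F ^ T = T
x1 -> x3 = F -> T = T
(x1 -> x3) ^ x3 = T ^ T = F
(x1 ^ (x1 ^ x3)) <-> ((x1 -> x3) ^ x3) = T <-> F = F
(x1 -> (x1 ^ x3)) -> ((x1 ^ (x1 ^ x3)) <-> ((x1 -> x3) ^ x3)) = T -> F = F
x3 <-> x1 = T <-> F = F
((x1 -> (x1 ^ x3)) -> ((x1 ^ (x1 ^ x3)) <-> ((x1 -> x3) ^ x3))) <-> (x3 <-> x1) = F <-> F = T
((x3 <-> x1) -> (x3 ^ x1)) -> (((x1 -> (x1 ^ x3)) -> ((x1 ^ (x1 ^ x3)) <-> ((x1 -> x3) ^ x3))) <-> (x3 <-> x1)) = T -> T = T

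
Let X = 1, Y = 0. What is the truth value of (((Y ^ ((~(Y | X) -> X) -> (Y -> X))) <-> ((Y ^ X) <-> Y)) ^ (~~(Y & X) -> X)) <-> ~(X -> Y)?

1

Y | X = 0 | 1 = 1
~(Y | X) = ~1 = 0
~(Y | X) -> X = 0 -> 1 = 1
Y -> X = 0 -> 1 = 1
(~(Y | X) -> X) -> (Y -> X) = 1 -> 1 = 1
Y ^ ((~(Y | X) -> X) -> (Y -> X)) = 0 ^ 1 = 1
Y ^ X = 0 ^ 1 = 1
(Y ^ X) <-> Y = 1 <-> 0 = 0
(Y ^ ((~(Y | X) -> X) -> (Y -> X))) <-> ((Y ^ X) <-> Y) = 1 <-> 0 = 0
Y & X = 0 & 1 = 0
~(Y & X) = ~0 = 1
~~(Y & X) = ~1 = 0
~~(Y & X) -> X = 0 -> 1 = 1
((Y ^ ((~(Y | X) -> X) -> (Y -> X))) <-> ((Y ^ X) <-> Y)) ^ (~~(Y & X) -> X) = 0 ^ 1 = 1
X -> Y = 1 -> 0 = 0
~(X -> Y) = ~0 = 1
(((Y ^ ((~(Y | X) -> X) -> (Y -> X))) <-> ((Y ^ X) <-> Y)) ^ (~~(Y & X) -> X)) <-> ~(X -> Y) = 1 <-> 1 = 1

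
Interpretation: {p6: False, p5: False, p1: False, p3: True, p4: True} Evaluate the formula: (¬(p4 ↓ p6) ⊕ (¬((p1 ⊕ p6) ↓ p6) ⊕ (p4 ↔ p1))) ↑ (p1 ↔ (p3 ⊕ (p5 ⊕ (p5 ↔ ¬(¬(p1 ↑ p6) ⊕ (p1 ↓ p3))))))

True

Substituting p6=False, p5=False, p1=False, p3=True, p4=True:
p4 ↓ p6 = True ↓ False = False
¬(p4 ↓ p6) = ¬False = True
p1 ⊕ p6 = False ⊕ False = False
(p1 ⊕ p6) ↓ p6 = False ↓ False = True
¬((p1 ⊕ p6) ↓ p6) = ¬True = False
p4 ↔ p1 = True ↔ False = False
¬((p1 ⊕ p6) ↓ p6) ⊕ (p4 ↔ p1) = False ⊕ False = False
¬(p4 ↓ p6) ⊕ (¬((p1 ⊕ p6) ↓ p6) ⊕ (p4 ↔ p1)) = True ⊕ False = True
p1 ↑ p6 = False ↑ False = True
¬(p1 ↑ p6) = ¬True = False
p1 ↓ p3 = False ↓ True = False
¬(p1 ↑ p6) ⊕ (p1 ↓ p3) = False ⊕ False = False
¬(¬(p1 ↑ p6) ⊕ (p1 ↓ p3)) = ¬False = True
p5 ↔ ¬(¬(p1 ↑ p6) ⊕ (p1 ↓ p3)) = False ↔ True = False
p5 ⊕ (p5 ↔ ¬(¬(p1 ↑ p6) ⊕ (p1 ↓ p3))) = False ⊕ False = False
p3 ⊕ (p5 ⊕ (p5 ↔ ¬(¬(p1 ↑ p6) ⊕ (p1 ↓ p3)))) = True ⊕ False = True
p1 ↔ (p3 ⊕ (p5 ⊕ (p5 ↔ ¬(¬(p1 ↑ p6) ⊕ (p1 ↓ p3))))) = False ↔ True = False
(¬(p4 ↓ p6) ⊕ (¬((p1 ⊕ p6) ↓ p6) ⊕ (p4 ↔ p1))) ↑ (p1 ↔ (p3 ⊕ (p5 ⊕ (p5 ↔ ¬(¬(p1 ↑ p6) ⊕ (p1 ↓ p3)))))) = True ↑ False = True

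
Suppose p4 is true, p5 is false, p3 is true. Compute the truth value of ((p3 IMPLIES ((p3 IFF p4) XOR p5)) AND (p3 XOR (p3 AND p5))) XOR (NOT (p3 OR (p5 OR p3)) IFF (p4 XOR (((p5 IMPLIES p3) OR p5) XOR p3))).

T

p3 IFF p4 = T IFF T = T
(p3 IFF p4) XOR p5 = T XOR F = T
p3 IMPLIES ((p3 IFF p4) XOR p5) = T IMPLIES T = T
p3 AND p5 = T AND F = F
p3 XOR (p3 AND p5) = T XOR F = T
(p3 IMPLIES ((p3 IFF p4) XOR p5)) AND (p3 XOR (p3 AND p5)) = T AND T = T
p5 OR p3 = F OR T = T
p3 OR (p5 OR p3) = T OR T = T
NOT (p3 OR (p5 OR p3)) = NOT T = F
p5 IMPLIES p3 = F IMPLIES T = T
(p5 IMPLIES p3) OR p5 = T OR F = T
((p5 IMPLIES p3) OR p5) XOR p3 = T XOR T = F
p4 XOR (((p5 IMPLIES p3) OR p5) XOR p3) = T XOR F = T
NOT (p3 OR (p5 OR p3)) IFF (p4 XOR (((p5 IMPLIES p3) OR p5) XOR p3)) = F IFF T = F
((p3 IMPLIES ((p3 IFF p4) XOR p5)) AND (p3 XOR (p3 AND p5))) XOR (NOT (p3 OR (p5 OR p3)) IFF (p4 XOR (((p5 IMPLIES p3) OR p5) XOR p3))) = T XOR F = T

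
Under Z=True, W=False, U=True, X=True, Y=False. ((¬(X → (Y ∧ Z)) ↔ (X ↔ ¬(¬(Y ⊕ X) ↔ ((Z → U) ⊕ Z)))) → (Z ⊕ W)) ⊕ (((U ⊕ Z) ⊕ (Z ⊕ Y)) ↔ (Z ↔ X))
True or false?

False

Substituting Z=True, W=False, U=True, X=True, Y=False:
Y ∧ Z = False ∧ True = False
X → (Y ∧ Z) = True → False = False
¬(X → (Y ∧ Z)) = ¬False = True
Y ⊕ X = False ⊕ True = True
¬(Y ⊕ X) = ¬True = False
Z → U = True → True = True
(Z → U) ⊕ Z = True ⊕ True = False
¬(Y ⊕ X) ↔ ((Z → U) ⊕ Z) = False ↔ False = True
¬(¬(Y ⊕ X) ↔ ((Z → U) ⊕ Z)) = ¬True = False
X ↔ ¬(¬(Y ⊕ X) ↔ ((Z → U) ⊕ Z)) = True ↔ False = False
¬(X → (Y ∧ Z)) ↔ (X ↔ ¬(¬(Y ⊕ X) ↔ ((Z → U) ⊕ Z))) = True ↔ False = False
Z ⊕ W = True ⊕ False = True
(¬(X → (Y ∧ Z)) ↔ (X ↔ ¬(¬(Y ⊕ X) ↔ ((Z → U) ⊕ Z)))) → (Z ⊕ W) = False → True = True
U ⊕ Z = True ⊕ True = False
Z ⊕ Y = True ⊕ False = True
(U ⊕ Z) ⊕ (Z ⊕ Y) = False ⊕ True = True
Z ↔ X = True ↔ True = True
((U ⊕ Z) ⊕ (Z ⊕ Y)) ↔ (Z ↔ X) = True ↔ True = True
((¬(X → (Y ∧ Z)) ↔ (X ↔ ¬(¬(Y ⊕ X) ↔ ((Z → U) ⊕ Z)))) → (Z ⊕ W)) ⊕ (((U ⊕ Z) ⊕ (Z ⊕ Y)) ↔ (Z ↔ X)) = True ⊕ True = False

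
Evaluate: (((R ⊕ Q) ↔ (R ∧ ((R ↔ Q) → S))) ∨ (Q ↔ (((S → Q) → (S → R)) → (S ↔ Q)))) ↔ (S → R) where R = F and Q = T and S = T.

F

R ⊕ Q = F ⊕ T = T
R ↔ Q = F ↔ T = F
(R ↔ Q) → S = F → T = T
R ∧ ((R ↔ Q) → S) = F ∧ T = F
(R ⊕ Q) ↔ (R ∧ ((R ↔ Q) → S)) = T ↔ F = F
S → Q = T → T = T
S → R = T → F = F
(S → Q) → (S → R) = T → F = F
S ↔ Q = T ↔ T = T
((S → Q) → (S → R)) → (S ↔ Q) = F → T = T
Q ↔ (((S → Q) → (S → R)) → (S ↔ Q)) = T ↔ T = T
((R ⊕ Q) ↔ (R ∧ ((R ↔ Q) → S))) ∨ (Q ↔ (((S → Q) → (S → R)) → (S ↔ Q))) = F ∨ T = T
S → R = T → F = F
(((R ⊕ Q) ↔ (R ∧ ((R ↔ Q) → S))) ∨ (Q ↔ (((S → Q) → (S → R)) → (S ↔ Q)))) ↔ (S → R) = T ↔ F = F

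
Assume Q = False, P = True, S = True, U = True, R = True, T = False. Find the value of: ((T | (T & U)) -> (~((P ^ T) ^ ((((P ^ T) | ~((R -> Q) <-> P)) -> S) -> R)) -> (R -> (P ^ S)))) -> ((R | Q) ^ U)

False

T & U = False & True = False
T | (T & U) = False | False = False
P ^ T = True ^ False = True
P ^ T = True ^ False = True
R -> Q = True -> False = False
(R -> Q) <-> P = False <-> True = False
~((R -> Q) <-> P) = ~False = True
(P ^ T) | ~((R -> Q) <-> P) = True | True = True
((P ^ T) | ~((R -> Q) <-> P)) -> S = True -> True = True
(((P ^ T) | ~((R -> Q) <-> P)) -> S) -> R = True -> True = True
(P ^ T) ^ ((((P ^ T) | ~((R -> Q) <-> P)) -> S) -> R) = True ^ True = False
~((P ^ T) ^ ((((P ^ T) | ~((R -> Q) <-> P)) -> S) -> R)) = ~False = True
P ^ S = True ^ True = False
R -> (P ^ S) = True -> False = False
~((P ^ T) ^ ((((P ^ T) | ~((R -> Q) <-> P)) -> S) -> R)) -> (R -> (P ^ S)) = True -> False = False
(T | (T & U)) -> (~((P ^ T) ^ ((((P ^ T) | ~((R -> Q) <-> P)) -> S) -> R)) -> (R -> (P ^ S))) = False -> False = True
R | Q = True | False = True
(R | Q) ^ U = True ^ True = False
((T | (T & U)) -> (~((P ^ T) ^ ((((P ^ T) | ~((R -> Q) <-> P)) -> S) -> R)) -> (R -> (P ^ S)))) -> ((R | Q) ^ U) = True -> False = False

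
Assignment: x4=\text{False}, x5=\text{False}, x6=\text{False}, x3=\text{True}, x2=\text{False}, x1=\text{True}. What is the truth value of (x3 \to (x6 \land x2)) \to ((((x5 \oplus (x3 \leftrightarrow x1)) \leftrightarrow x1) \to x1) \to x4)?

Substituting x4=\text{False}, x5=\text{False}, x6=\text{False}, x3=\text{True}, x2=\text{False}, x1=\text{True}:
x6 \land x2 = \text{False} \land \text{False} = \text{False}
x3 \to (x6 \land x2) = \text{True} \to \text{False} = \text{False}
x3 \leftrightarrow x1 = \text{True} \leftrightarrow \text{True} = \text{True}
x5 \oplus (x3 \leftrightarrow x1) = \text{False} \oplus \text{True} = \text{True}
(x5 \oplus (x3 \leftrightarrow x1)) \leftrightarrow x1 = \text{True} \leftrightarrow \text{True} = \text{True}
((x5 \oplus (x3 \leftrightarrow x1)) \leftrightarrow x1) \to x1 = \text{True} \to \text{True} = \text{True}
(((x5 \oplus (x3 \leftrightarrow x1)) \leftrightarrow x1) \to x1) \to x4 = \text{True} \to \text{False} = \text{False}
(x3 \to (x6 \land x2)) \to ((((x5 \oplus (x3 \leftrightarrow x1)) \leftrightarrow x1) \to x1) \to x4) = \text{False} \to \text{False} = \text{True}

\text{True}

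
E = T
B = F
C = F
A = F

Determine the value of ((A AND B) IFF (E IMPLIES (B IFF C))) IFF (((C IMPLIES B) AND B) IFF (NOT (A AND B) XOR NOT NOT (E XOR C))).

Substituting E=T, B=F, C=F, A=F:
A AND B = F AND F = F
B IFF C = F IFF F = T
E IMPLIES (B IFF C) = T IMPLIES T = T
(A AND B) IFF (E IMPLIES (B IFF C)) = F IFF T = F
C IMPLIES B = F IMPLIES F = T
(C IMPLIES B) AND B = T AND F = F
A AND B = F AND F = F
NOT (A AND B) = NOT F = T
E XOR C = T XOR F = T
NOT (E XOR C) = NOT T = F
NOT NOT (E XOR C) = NOT F = T
NOT (A AND B) XOR NOT NOT (E XOR C) = T XOR T = F
((C IMPLIES B) AND B) IFF (NOT (A AND B) XOR NOT NOT (E XOR C)) = F IFF F = T
((A AND B) IFF (E IMPLIES (B IFF C))) IFF (((C IMPLIES B) AND B) IFF (NOT (A AND B) XOR NOT NOT (E XOR C))) = F IFF T = F

F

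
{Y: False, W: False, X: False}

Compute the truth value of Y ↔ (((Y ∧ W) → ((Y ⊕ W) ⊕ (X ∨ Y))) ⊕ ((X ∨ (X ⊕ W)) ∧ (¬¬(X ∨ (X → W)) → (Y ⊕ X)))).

False

Y ∧ W = False ∧ False = False
Y ⊕ W = False ⊕ False = False
X ∨ Y = False ∨ False = False
(Y ⊕ W) ⊕ (X ∨ Y) = False ⊕ False = False
(Y ∧ W) → ((Y ⊕ W) ⊕ (X ∨ Y)) = False → False = True
X ⊕ W = False ⊕ False = False
X ∨ (X ⊕ W) = False ∨ False = False
X → W = False → False = True
X ∨ (X → W) = False ∨ True = True
¬(X ∨ (X → W)) = ¬True = False
¬¬(X ∨ (X → W)) = ¬False = True
Y ⊕ X = False ⊕ False = False
¬¬(X ∨ (X → W)) → (Y ⊕ X) = True → False = False
(X ∨ (X ⊕ W)) ∧ (¬¬(X ∨ (X → W)) → (Y ⊕ X)) = False ∧ False = False
((Y ∧ W) → ((Y ⊕ W) ⊕ (X ∨ Y))) ⊕ ((X ∨ (X ⊕ W)) ∧ (¬¬(X ∨ (X → W)) → (Y ⊕ X))) = True ⊕ False = True
Y ↔ (((Y ∧ W) → ((Y ⊕ W) ⊕ (X ∨ Y))) ⊕ ((X ∨ (X ⊕ W)) ∧ (¬¬(X ∨ (X → W)) → (Y ⊕ X)))) = False ↔ True = False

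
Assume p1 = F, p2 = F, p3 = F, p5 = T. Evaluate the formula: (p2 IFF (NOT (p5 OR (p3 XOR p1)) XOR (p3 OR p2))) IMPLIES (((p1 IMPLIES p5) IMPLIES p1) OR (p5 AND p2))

Substituting p1=F, p2=F, p3=F, p5=T:
p3 XOR p1 = F XOR F = F
p5 OR (p3 XOR p1) = T OR F = T
NOT (p5 OR (p3 XOR p1)) = NOT T = F
p3 OR p2 = F OR F = F
NOT (p5 OR (p3 XOR p1)) XOR (p3 OR p2) = F XOR F = F
p2 IFF (NOT (p5 OR (p3 XOR p1)) XOR (p3 OR p2)) = F IFF F = T
p1 IMPLIES p5 = F IMPLIES T = T
(p1 IMPLIES p5) IMPLIES p1 = T IMPLIES F = F
p5 AND p2 = T AND F = F
((p1 IMPLIES p5) IMPLIES p1) OR (p5 AND p2) = F OR F = F
(p2 IFF (NOT (p5 OR (p3 XOR p1)) XOR (p3 OR p2))) IMPLIES (((p1 IMPLIES p5) IMPLIES p1) OR (p5 AND p2)) = T IMPLIES F = F

F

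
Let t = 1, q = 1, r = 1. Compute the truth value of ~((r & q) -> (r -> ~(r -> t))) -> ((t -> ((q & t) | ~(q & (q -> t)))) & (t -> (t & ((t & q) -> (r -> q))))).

1

r & q = 1 & 1 = 1
r -> t = 1 -> 1 = 1
~(r -> t) = ~1 = 0
r -> ~(r -> t) = 1 -> 0 = 0
(r & q) -> (r -> ~(r -> t)) = 1 -> 0 = 0
~((r & q) -> (r -> ~(r -> t))) = ~0 = 1
q & t = 1 & 1 = 1
q -> t = 1 -> 1 = 1
q & (q -> t) = 1 & 1 = 1
~(q & (q -> t)) = ~1 = 0
(q & t) | ~(q & (q -> t)) = 1 | 0 = 1
t -> ((q & t) | ~(q & (q -> t))) = 1 -> 1 = 1
t & q = 1 & 1 = 1
r -> q = 1 -> 1 = 1
(t & q) -> (r -> q) = 1 -> 1 = 1
t & ((t & q) -> (r -> q)) = 1 & 1 = 1
t -> (t & ((t & q) -> (r -> q))) = 1 -> 1 = 1
(t -> ((q & t) | ~(q & (q -> t)))) & (t -> (t & ((t & q) -> (r -> q)))) = 1 & 1 = 1
~((r & q) -> (r -> ~(r -> t))) -> ((t -> ((q & t) | ~(q & (q -> t)))) & (t -> (t & ((t & q) -> (r -> q))))) = 1 -> 1 = 1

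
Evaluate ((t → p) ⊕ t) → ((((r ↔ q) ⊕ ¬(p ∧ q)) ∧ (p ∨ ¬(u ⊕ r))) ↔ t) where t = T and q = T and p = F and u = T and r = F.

t → p = T → F = F
(t → p) ⊕ t = F ⊕ T = T
r ↔ q = F ↔ T = F
p ∧ q = F ∧ T = F
¬(p ∧ q) = ¬F = T
(r ↔ q) ⊕ ¬(p ∧ q) = F ⊕ T = T
u ⊕ r = T ⊕ F = T
¬(u ⊕ r) = ¬T = F
p ∨ ¬(u ⊕ r) = F ∨ F = F
((r ↔ q) ⊕ ¬(p ∧ q)) ∧ (p ∨ ¬(u ⊕ r)) = T ∧ F = F
(((r ↔ q) ⊕ ¬(p ∧ q)) ∧ (p ∨ ¬(u ⊕ r))) ↔ t = F ↔ T = F
((t → p) ⊕ t) → ((((r ↔ q) ⊕ ¬(p ∧ q)) ∧ (p ∨ ¬(u ⊕ r))) ↔ t) = T → F = F

F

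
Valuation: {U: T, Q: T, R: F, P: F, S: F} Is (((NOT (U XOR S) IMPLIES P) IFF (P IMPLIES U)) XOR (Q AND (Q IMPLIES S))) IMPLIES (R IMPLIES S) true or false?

T

U XOR S = T XOR F = T
NOT (U XOR S) = NOT T = F
NOT (U XOR S) IMPLIES P = F IMPLIES F = T
P IMPLIES U = F IMPLIES T = T
(NOT (U XOR S) IMPLIES P) IFF (P IMPLIES U) = T IFF T = T
Q IMPLIES S = T IMPLIES F = F
Q AND (Q IMPLIES S) = T AND F = F
((NOT (U XOR S) IMPLIES P) IFF (P IMPLIES U)) XOR (Q AND (Q IMPLIES S)) = T XOR F = T
R IMPLIES S = F IMPLIES F = T
(((NOT (U XOR S) IMPLIES P) IFF (P IMPLIES U)) XOR (Q AND (Q IMPLIES S))) IMPLIES (R IMPLIES S) = T IMPLIES T = T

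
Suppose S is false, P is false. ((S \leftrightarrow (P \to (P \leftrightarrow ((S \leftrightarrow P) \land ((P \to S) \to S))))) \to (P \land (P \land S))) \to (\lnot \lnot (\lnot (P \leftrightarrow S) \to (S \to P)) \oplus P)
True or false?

S \leftrightarrow P = \text{False} \leftrightarrow \text{False} = \text{True}
P \to S = \text{False} \to \text{False} = \text{True}
(P \to S) \to S = \text{True} \to \text{False} = \text{False}
(S \leftrightarrow P) \land ((P \to S) \to S) = \text{True} \land \text{False} = \text{False}
P \leftrightarrow ((S \leftrightarrow P) \land ((P \to S) \to S)) = \text{False} \leftrightarrow \text{False} = \text{True}
P \to (P \leftrightarrow ((S \leftrightarrow P) \land ((P \to S) \to S))) = \text{False} \to \text{True} = \text{True}
S \leftrightarrow (P \to (P \leftrightarrow ((S \leftrightarrow P) \land ((P \to S) \to S)))) = \text{False} \leftrightarrow \text{True} = \text{False}
P \land S = \text{False} \land \text{False} = \text{False}
P \land (P \land S) = \text{False} \land \text{False} = \text{False}
(S \leftrightarrow (P \to (P \leftrightarrow ((S \leftrightarrow P) \land ((P \to S) \to S))))) \to (P \land (P \land S)) = \text{False} \to \text{False} = \text{True}
P \leftrightarrow S = \text{False} \leftrightarrow \text{False} = \text{True}
\lnot (P \leftrightarrow S) = \lnot \text{True} = \text{False}
S \to P = \text{False} \to \text{False} = \text{True}
\lnot (P \leftrightarrow S) \to (S \to P) = \text{False} \to \text{True} = \text{True}
\lnot (\lnot (P \leftrightarrow S) \to (S \to P)) = \lnot \text{True} = \text{False}
\lnot \lnot (\lnot (P \leftrightarrow S) \to (S \to P)) = \lnot \text{False} = \text{True}
\lnot \lnot (\lnot (P \leftrightarrow S) \to (S \to P)) \oplus P = \text{True} \oplus \text{False} = \text{True}
((S \leftrightarrow (P \to (P \leftrightarrow ((S \leftrightarrow P) \land ((P \to S) \to S))))) \to (P \land (P \land S))) \to (\lnot \lnot (\lnot (P \leftrightarrow S) \to (S \to P)) \oplus P) = \text{True} \to \text{True} = \text{True}

\text{True}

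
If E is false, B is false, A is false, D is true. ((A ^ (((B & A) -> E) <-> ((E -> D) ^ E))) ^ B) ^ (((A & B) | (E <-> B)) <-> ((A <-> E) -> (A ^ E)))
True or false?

B & A = F & F = F
(B & A) -> E = F -> F = T
E -> D = F -> T = T
(E -> D) ^ E = T ^ F = T
((B & A) -> E) <-> ((E -> D) ^ E) = T <-> T = T
A ^ (((B & A) -> E) <-> ((E -> D) ^ E)) = F ^ T = T
(A ^ (((B & A) -> E) <-> ((E -> D) ^ E))) ^ B = T ^ F = T
A & B = F & F = F
E <-> B = F <-> F = T
(A & B) | (E <-> B) = F | T = T
A <-> E = F <-> F = T
A ^ E = F ^ F = F
(A <-> E) -> (A ^ E) = T -> F = F
((A & B) | (E <-> B)) <-> ((A <-> E) -> (A ^ E)) = T <-> F = F
((A ^ (((B & A) -> E) <-> ((E -> D) ^ E))) ^ B) ^ (((A & B) | (E <-> B)) <-> ((A <-> E) -> (A ^ E))) = T ^ F = T

T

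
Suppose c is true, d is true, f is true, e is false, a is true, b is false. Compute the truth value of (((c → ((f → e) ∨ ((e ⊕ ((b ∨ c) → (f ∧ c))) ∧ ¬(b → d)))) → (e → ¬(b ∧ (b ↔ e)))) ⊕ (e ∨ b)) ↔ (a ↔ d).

Substituting c=True, d=True, f=True, e=False, a=True, b=False:
f → e = True → False = False
b ∨ c = False ∨ True = True
f ∧ c = True ∧ True = True
(b ∨ c) → (f ∧ c) = True → True = True
e ⊕ ((b ∨ c) → (f ∧ c)) = False ⊕ True = True
b → d = False → True = True
¬(b → d) = ¬True = False
(e ⊕ ((b ∨ c) → (f ∧ c))) ∧ ¬(b → d) = True ∧ False = False
(f → e) ∨ ((e ⊕ ((b ∨ c) → (f ∧ c))) ∧ ¬(b → d)) = False ∨ False = False
c → ((f → e) ∨ ((e ⊕ ((b ∨ c) → (f ∧ c))) ∧ ¬(b → d))) = True → False = False
b ↔ e = False ↔ False = True
b ∧ (b ↔ e) = False ∧ True = False
¬(b ∧ (b ↔ e)) = ¬False = True
e → ¬(b ∧ (b ↔ e)) = False → True = True
(c → ((f → e) ∨ ((e ⊕ ((b ∨ c) → (f ∧ c))) ∧ ¬(b → d)))) → (e → ¬(b ∧ (b ↔ e))) = False → True = True
e ∨ b = False ∨ False = False
((c → ((f → e) ∨ ((e ⊕ ((b ∨ c) → (f ∧ c))) ∧ ¬(b → d)))) → (e → ¬(b ∧ (b ↔ e)))) ⊕ (e ∨ b) = True ⊕ False = True
a ↔ d = True ↔ True = True
(((c → ((f → e) ∨ ((e ⊕ ((b ∨ c) → (f ∧ c))) ∧ ¬(b → d)))) → (e → ¬(b ∧ (b ↔ e)))) ⊕ (e ∨ b)) ↔ (a ↔ d) = True ↔ True = True

True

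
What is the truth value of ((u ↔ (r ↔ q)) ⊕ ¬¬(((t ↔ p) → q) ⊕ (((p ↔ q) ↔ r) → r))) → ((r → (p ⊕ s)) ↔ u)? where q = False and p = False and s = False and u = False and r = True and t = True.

r ↔ q = True ↔ False = False
u ↔ (r ↔ q) = False ↔ False = True
t ↔ p = True ↔ False = False
(t ↔ p) → q = False → False = True
p ↔ q = False ↔ False = True
(p ↔ q) ↔ r = True ↔ True = True
((p ↔ q) ↔ r) → r = True → True = True
((t ↔ p) → q) ⊕ (((p ↔ q) ↔ r) → r) = True ⊕ True = False
¬(((t ↔ p) → q) ⊕ (((p ↔ q) ↔ r) → r)) = ¬False = True
¬¬(((t ↔ p) → q) ⊕ (((p ↔ q) ↔ r) → r)) = ¬True = False
(u ↔ (r ↔ q)) ⊕ ¬¬(((t ↔ p) → q) ⊕ (((p ↔ q) ↔ r) → r)) = True ⊕ False = True
p ⊕ s = False ⊕ False = False
r → (p ⊕ s) = True → False = False
(r → (p ⊕ s)) ↔ u = False ↔ False = True
((u ↔ (r ↔ q)) ⊕ ¬¬(((t ↔ p) → q) ⊕ (((p ↔ q) ↔ r) → r))) → ((r → (p ⊕ s)) ↔ u) = True → True = True

True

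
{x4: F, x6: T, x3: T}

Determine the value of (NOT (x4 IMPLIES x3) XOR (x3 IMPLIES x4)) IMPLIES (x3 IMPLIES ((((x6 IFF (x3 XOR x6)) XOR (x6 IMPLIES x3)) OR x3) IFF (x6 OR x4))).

T

x4 IMPLIES x3 = F IMPLIES T = T
NOT (x4 IMPLIES x3) = NOT T = F
x3 IMPLIES x4 = T IMPLIES F = F
NOT (x4 IMPLIES x3) XOR (x3 IMPLIES x4) = F XOR F = F
x3 XOR x6 = T XOR T = F
x6 IFF (x3 XOR x6) = T IFF F = F
x6 IMPLIES x3 = T IMPLIES T = T
(x6 IFF (x3 XOR x6)) XOR (x6 IMPLIES x3) = F XOR T = T
((x6 IFF (x3 XOR x6)) XOR (x6 IMPLIES x3)) OR x3 = T OR T = T
x6 OR x4 = T OR F = T
(((x6 IFF (x3 XOR x6)) XOR (x6 IMPLIES x3)) OR x3) IFF (x6 OR x4) = T IFF T = T
x3 IMPLIES ((((x6 IFF (x3 XOR x6)) XOR (x6 IMPLIES x3)) OR x3) IFF (x6 OR x4)) = T IMPLIES T = T
(NOT (x4 IMPLIES x3) XOR (x3 IMPLIES x4)) IMPLIES (x3 IMPLIES ((((x6 IFF (x3 XOR x6)) XOR (x6 IMPLIES x3)) OR x3) IFF (x6 OR x4))) = F IMPLIES T = T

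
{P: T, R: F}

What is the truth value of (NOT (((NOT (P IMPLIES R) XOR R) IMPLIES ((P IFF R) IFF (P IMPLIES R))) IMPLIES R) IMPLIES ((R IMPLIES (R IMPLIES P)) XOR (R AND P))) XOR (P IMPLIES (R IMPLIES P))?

P IMPLIES R = T IMPLIES F = F
NOT (P IMPLIES R) = NOT F = T
NOT (P IMPLIES R) XOR R = T XOR F = T
P IFF R = T IFF F = F
P IMPLIES R = T IMPLIES F = F
(P IFF R) IFF (P IMPLIES R) = F IFF F = T
(NOT (P IMPLIES R) XOR R) IMPLIES ((P IFF R) IFF (P IMPLIES R)) = T IMPLIES T = T
((NOT (P IMPLIES R) XOR R) IMPLIES ((P IFF R) IFF (P IMPLIES R))) IMPLIES R = T IMPLIES F = F
NOT (((NOT (P IMPLIES R) XOR R) IMPLIES ((P IFF R) IFF (P IMPLIES R))) IMPLIES R) = NOT F = T
R IMPLIES P = F IMPLIES T = T
R IMPLIES (R IMPLIES P) = F IMPLIES T = T
R AND P = F AND T = F
(R IMPLIES (R IMPLIES P)) XOR (R AND P) = T XOR F = T
NOT (((NOT (P IMPLIES R) XOR R) IMPLIES ((P IFF R) IFF (P IMPLIES R))) IMPLIES R) IMPLIES ((R IMPLIES (R IMPLIES P)) XOR (R AND P)) = T IMPLIES T = T
R IMPLIES P = F IMPLIES T = T
P IMPLIES (R IMPLIES P) = T IMPLIES T = T
(NOT (((NOT (P IMPLIES R) XOR R) IMPLIES ((P IFF R) IFF (P IMPLIES R))) IMPLIES R) IMPLIES ((R IMPLIES (R IMPLIES P)) XOR (R AND P))) XOR (P IMPLIES (R IMPLIES P)) = T XOR T = F

F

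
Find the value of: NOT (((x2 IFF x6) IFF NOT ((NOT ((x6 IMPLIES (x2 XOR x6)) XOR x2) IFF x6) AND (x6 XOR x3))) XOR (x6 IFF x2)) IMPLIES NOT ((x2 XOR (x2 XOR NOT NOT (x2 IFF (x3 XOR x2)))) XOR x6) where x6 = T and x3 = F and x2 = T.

x2 IFF x6 = T IFF T = T
x2 XOR x6 = T XOR T = F
x6 IMPLIES (x2 XOR x6) = T IMPLIES F = F
(x6 IMPLIES (x2 XOR x6)) XOR x2 = F XOR T = T
NOT ((x6 IMPLIES (x2 XOR x6)) XOR x2) = NOT T = F
NOT ((x6 IMPLIES (x2 XOR x6)) XOR x2) IFF x6 = F IFF T = F
x6 XOR x3 = T XOR F = T
(NOT ((x6 IMPLIES (x2 XOR x6)) XOR x2) IFF x6) AND (x6 XOR x3) = F AND T = F
NOT ((NOT ((x6 IMPLIES (x2 XOR x6)) XOR x2) IFF x6) AND (x6 XOR x3)) = NOT F = T
(x2 IFF x6) IFF NOT ((NOT ((x6 IMPLIES (x2 XOR x6)) XOR x2) IFF x6) AND (x6 XOR x3)) = T IFF T = T
x6 IFF x2 = T IFF T = T
((x2 IFF x6) IFF NOT ((NOT ((x6 IMPLIES (x2 XOR x6)) XOR x2) IFF x6) AND (x6 XOR x3))) XOR (x6 IFF x2) = T XOR T = F
NOT (((x2 IFF x6) IFF NOT ((NOT ((x6 IMPLIES (x2 XOR x6)) XOR x2) IFF x6) AND (x6 XOR x3))) XOR (x6 IFF x2)) = NOT F = T
x3 XOR x2 = F XOR T = T
x2 IFF (x3 XOR x2) = T IFF T = T
NOT (x2 IFF (x3 XOR x2)) = NOT T = F
NOT NOT (x2 IFF (x3 XOR x2)) = NOT F = T
x2 XOR NOT NOT (x2 IFF (x3 XOR x2)) = T XOR T = F
x2 XOR (x2 XOR NOT NOT (x2 IFF (x3 XOR x2))) = T XOR F = T
(x2 XOR (x2 XOR NOT NOT (x2 IFF (x3 XOR x2)))) XOR x6 = T XOR T = F
NOT ((x2 XOR (x2 XOR NOT NOT (x2 IFF (x3 XOR x2)))) XOR x6) = NOT F = T
NOT (((x2 IFF x6) IFF NOT ((NOT ((x6 IMPLIES (x2 XOR x6)) XOR x2) IFF x6) AND (x6 XOR x3))) XOR (x6 IFF x2)) IMPLIES NOT ((x2 XOR (x2 XOR NOT NOT (x2 IFF (x3 XOR x2)))) XOR x6) = T IMPLIES T = T

T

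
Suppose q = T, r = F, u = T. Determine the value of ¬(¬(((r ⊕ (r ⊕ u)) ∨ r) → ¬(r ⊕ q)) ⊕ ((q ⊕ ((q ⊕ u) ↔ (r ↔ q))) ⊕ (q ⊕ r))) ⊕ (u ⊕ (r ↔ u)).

Substituting q=T, r=F, u=T:
r ⊕ u = F ⊕ T = T
r ⊕ (r ⊕ u) = F ⊕ T = T
(r ⊕ (r ⊕ u)) ∨ r = T ∨ F = T
r ⊕ q = F ⊕ T = T
¬(r ⊕ q) = ¬T = F
((r ⊕ (r ⊕ u)) ∨ r) → ¬(r ⊕ q) = T → F = F
¬(((r ⊕ (r ⊕ u)) ∨ r) → ¬(r ⊕ q)) = ¬F = T
q ⊕ u = T ⊕ T = F
r ↔ q = F ↔ T = F
(q ⊕ u) ↔ (r ↔ q) = F ↔ F = T
q ⊕ ((q ⊕ u) ↔ (r ↔ q)) = T ⊕ T = F
q ⊕ r = T ⊕ F = T
(q ⊕ ((q ⊕ u) ↔ (r ↔ q))) ⊕ (q ⊕ r) = F ⊕ T = T
¬(((r ⊕ (r ⊕ u)) ∨ r) → ¬(r ⊕ q)) ⊕ ((q ⊕ ((q ⊕ u) ↔ (r ↔ q))) ⊕ (q ⊕ r)) = T ⊕ T = F
¬(¬(((r ⊕ (r ⊕ u)) ∨ r) → ¬(r ⊕ q)) ⊕ ((q ⊕ ((q ⊕ u) ↔ (r ↔ q))) ⊕ (q ⊕ r))) = ¬F = T
r ↔ u = F ↔ T = F
u ⊕ (r ↔ u) = T ⊕ F = T
¬(¬(((r ⊕ (r ⊕ u)) ∨ r) → ¬(r ⊕ q)) ⊕ ((q ⊕ ((q ⊕ u) ↔ (r ↔ q))) ⊕ (q ⊕ r))) ⊕ (u ⊕ (r ↔ u)) = T ⊕ T = F

F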